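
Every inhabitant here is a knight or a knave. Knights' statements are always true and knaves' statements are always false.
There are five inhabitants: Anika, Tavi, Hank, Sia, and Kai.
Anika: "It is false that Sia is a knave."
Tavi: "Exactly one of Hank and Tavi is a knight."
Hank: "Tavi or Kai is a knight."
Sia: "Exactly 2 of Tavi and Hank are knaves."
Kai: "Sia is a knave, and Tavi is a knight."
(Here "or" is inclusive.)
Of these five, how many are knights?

2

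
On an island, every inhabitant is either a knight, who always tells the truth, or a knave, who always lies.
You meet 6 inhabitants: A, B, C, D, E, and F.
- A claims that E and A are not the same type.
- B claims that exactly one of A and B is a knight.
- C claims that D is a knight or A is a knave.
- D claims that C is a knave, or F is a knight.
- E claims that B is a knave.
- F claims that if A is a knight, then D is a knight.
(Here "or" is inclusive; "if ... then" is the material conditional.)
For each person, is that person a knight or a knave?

A is a knave, B is a knight, C is a knight, D is a knight, E is a knave, and F is a knight.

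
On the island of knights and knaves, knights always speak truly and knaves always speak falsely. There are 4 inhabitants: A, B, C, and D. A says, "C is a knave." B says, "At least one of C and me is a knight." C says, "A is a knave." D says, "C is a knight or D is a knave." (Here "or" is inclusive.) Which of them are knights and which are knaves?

A is a knave, B is a knight, C is a knight, and D is a knight.

Suppose A is a knight. Then A's statement "C is a knave" would have to be true. Checking the 8 ways to assign the others, none is consistent with every speaker.
(For instance, with B=knight, C=knight, D=knight, A's claim "C is a knave" comes out false where it would need to be true.)
So A must be a knave, making "C is a knave" false. Taking A=knave, B=knight, C=knight, D=knight, each remaining statement checks out:
  B (knight): "at least one of C and me is a knight" — true. ✓
  C (knight): "A is a knave" — true. ✓
  D (knight): "C is a knight or D is a knave" — true. ✓
This is the unique consistent assignment.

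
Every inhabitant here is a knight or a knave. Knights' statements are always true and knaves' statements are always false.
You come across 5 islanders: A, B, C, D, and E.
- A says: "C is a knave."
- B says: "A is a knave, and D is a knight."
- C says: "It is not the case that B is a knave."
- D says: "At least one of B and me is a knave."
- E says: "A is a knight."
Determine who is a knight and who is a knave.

Knights: A, D, and E. Knaves: B and C.

Suppose A is a knave. Then A's statement "C is a knave" would have to be false. Checking the 16 ways to assign the others, none is consistent with every speaker.
(For instance, with B=knave, C=knave, D=knight, E=knight, A's claim "C is a knave" comes out true where it would need to be false.)
So A must be a knight, making "C is a knave" true. Taking A=knight, B=knave, C=knave, D=knight, E=knight, each remaining statement checks out:
  B (knave): "A is a knave, and D is a knight" — false. ✓
  C (knave): "it is not the case that B is a knave" — false. ✓
  D (knight): "at least one of B and me is a knave" — true. ✓
  E (knight): "A is a knight" — true. ✓
This is the unique consistent assignment.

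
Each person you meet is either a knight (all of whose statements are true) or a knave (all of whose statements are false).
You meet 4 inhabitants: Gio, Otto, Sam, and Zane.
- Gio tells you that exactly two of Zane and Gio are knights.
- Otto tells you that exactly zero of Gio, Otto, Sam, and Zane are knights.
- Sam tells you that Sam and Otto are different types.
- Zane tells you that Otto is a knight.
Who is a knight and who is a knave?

Gio is a knave, Otto is a knave, Sam is a knight, and Zane is a knave.

Suppose Gio is a knight. Then Gio's statement "exactly two of Zane and Gio are knights" would have to be true. Checking the 8 ways to assign the others, none is consistent with every speaker.
(For instance, with Otto=knave, Sam=knight, Zane=knave, Gio's claim "exactly two of Zane and Gio are knights" comes out false where it would need to be true.)
So Gio must be a knave, making "exactly two of Zane and Gio are knights" false. Taking Gio=knave, Otto=knave, Sam=knight, Zane=knave, each remaining statement checks out:
  Otto (knave): "exactly zero of Gio, Otto, Sam, and Zane are knights" — false. ✓
  Sam (knight): "Sam and Otto are different types" — true. ✓
  Zane (knave): "Otto is a knight" — false. ✓
This is the unique consistent assignment.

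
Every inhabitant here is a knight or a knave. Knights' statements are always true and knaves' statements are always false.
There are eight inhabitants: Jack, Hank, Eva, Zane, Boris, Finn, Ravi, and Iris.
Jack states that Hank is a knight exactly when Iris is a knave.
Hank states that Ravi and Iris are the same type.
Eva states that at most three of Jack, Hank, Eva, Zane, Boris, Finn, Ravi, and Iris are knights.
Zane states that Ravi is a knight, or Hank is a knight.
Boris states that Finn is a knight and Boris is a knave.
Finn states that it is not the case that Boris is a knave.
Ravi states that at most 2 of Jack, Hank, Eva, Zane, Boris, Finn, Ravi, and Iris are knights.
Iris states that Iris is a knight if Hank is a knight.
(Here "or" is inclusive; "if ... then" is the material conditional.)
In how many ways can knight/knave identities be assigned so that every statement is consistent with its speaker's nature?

1

Consistent assignments:
  Jack=knight, Hank=knave, Eva=knight, Zane=knave, Boris=knave, Finn=knave, Ravi=knave, Iris=knight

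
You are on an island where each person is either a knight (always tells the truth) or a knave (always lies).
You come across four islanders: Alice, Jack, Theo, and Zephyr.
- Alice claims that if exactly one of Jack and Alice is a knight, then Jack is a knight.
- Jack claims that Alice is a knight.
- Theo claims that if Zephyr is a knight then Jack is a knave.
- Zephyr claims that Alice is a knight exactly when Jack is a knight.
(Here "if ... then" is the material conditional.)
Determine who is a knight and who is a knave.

Alice is a knight, Jack is a knight, Theo is a knave, and Zephyr is a knight.

Suppose Alice is a knave. Then Alice's statement "if exactly one of Jack and Alice is a knight, then Jack is a knight" would have to be false. Checking the 8 ways to assign the others, none is consistent with every speaker.
(For instance, with Jack=knight, Theo=knave, Zephyr=knight, Alice's claim "if exactly one of Jack and Alice is a knight, then Jack is a knight" comes out true where it would need to be false.)
So Alice must be a knight, making "if exactly one of Jack and Alice is a knight, then Jack is a knight" true. Taking Alice=knight, Jack=knight, Theo=knave, Zephyr=knight, each remaining statement checks out:
  Jack (knight): "Alice is a knight" — true. ✓
  Theo (knave): "if Zephyr is a knight then Jack is a knave" — false. ✓
  Zephyr (knight): "Alice is a knight exactly when Jack is a knight" — true. ✓
This is the unique consistent assignment.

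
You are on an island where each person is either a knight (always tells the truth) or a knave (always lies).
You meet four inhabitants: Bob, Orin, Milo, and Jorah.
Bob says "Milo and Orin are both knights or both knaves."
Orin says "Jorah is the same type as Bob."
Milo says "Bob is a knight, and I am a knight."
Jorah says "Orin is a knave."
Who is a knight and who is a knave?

Bob is a knave; "Milo and Orin are both knights or both knaves" is False, as required.
Orin is a knight, so "Jorah is the same type as Bob" must be True — and it is.
Milo is a knave; "Bob is a knight, and I am a knight" is False, as required.
Since Jorah is a knave, "Orin is a knave" needs to be False, which holds.

Knights: Orin. Knaves: Bob, Milo, and Jorah.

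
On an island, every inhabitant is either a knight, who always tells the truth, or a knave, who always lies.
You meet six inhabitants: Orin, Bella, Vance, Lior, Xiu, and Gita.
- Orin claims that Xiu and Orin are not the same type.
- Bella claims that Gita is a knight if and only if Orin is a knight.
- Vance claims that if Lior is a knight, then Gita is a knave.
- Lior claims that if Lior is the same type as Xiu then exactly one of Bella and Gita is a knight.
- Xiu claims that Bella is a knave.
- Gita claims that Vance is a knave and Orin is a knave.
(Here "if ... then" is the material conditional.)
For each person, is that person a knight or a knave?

Orin is a knave, so "Xiu and Orin are not the same type" must be False — and it is.
As a knight, Bella's statement "Gita is a knight if and only if Orin is a knight" should be True; it is.
Vance (knight): "if Lior is a knight, then Gita is a knave" — True. ✓
Lior is a knight; "if Lior is the same type as Xiu then exactly one of Bella and Gita is a knight" is True, as required.
Xiu is a knave, so "Bella is a knave" must be False — and it is.
Gita is a knave, and the claim "Vance is a knave and Orin is a knave" is indeed False.

Knights: Bella, Vance, and Lior. Knaves: Orin, Xiu, and Gita.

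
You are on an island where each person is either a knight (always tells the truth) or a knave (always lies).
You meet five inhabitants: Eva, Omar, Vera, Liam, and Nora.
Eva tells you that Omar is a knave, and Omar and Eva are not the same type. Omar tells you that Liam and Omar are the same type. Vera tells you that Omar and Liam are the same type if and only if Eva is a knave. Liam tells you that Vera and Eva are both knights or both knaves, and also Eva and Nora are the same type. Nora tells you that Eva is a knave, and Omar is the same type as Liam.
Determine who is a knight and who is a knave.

Eva is a knave, Omar is a knave, Vera is a knave, Liam is a knight, and Nora is a knave.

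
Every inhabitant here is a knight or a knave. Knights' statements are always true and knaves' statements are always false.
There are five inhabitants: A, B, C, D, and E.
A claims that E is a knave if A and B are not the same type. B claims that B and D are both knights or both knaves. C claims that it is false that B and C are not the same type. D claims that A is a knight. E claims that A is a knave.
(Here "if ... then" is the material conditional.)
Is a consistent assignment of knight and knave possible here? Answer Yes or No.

Yes

One consistent assignment: A=knight, B=knight, C=knight, D=knight, E=knave.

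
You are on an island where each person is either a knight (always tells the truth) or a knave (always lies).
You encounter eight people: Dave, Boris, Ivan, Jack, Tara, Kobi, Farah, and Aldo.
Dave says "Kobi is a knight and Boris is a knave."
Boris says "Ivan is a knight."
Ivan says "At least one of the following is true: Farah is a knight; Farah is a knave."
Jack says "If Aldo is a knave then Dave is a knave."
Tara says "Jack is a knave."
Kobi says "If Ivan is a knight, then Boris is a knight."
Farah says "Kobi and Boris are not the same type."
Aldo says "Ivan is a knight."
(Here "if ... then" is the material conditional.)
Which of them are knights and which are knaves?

Dave is a knave, Boris is a knight, Ivan is a knight, Jack is a knight, Tara is a knave, Kobi is a knight, Farah is a knave, and Aldo is a knight.

As a knave, Dave's statement "Kobi is a knight and Boris is a knave" should be False; it is.
Boris is a knight; "Ivan is a knight" is True, as required.
Ivan is a knight, so "at least one of the following is true: Farah is a knight; Farah is a knave" must be True — and it is.
Jack is a knight, so "if Aldo is a knave then Dave is a knave" must be True — and it is.
Tara is a knave, so "Jack is a knave" must be False — and it is.
Kobi is a knight, and the claim "if Ivan is a knight, then Boris is a knight" is indeed True.
Farah is a knave; "Kobi and Boris are not the same type" is False, as required.
Since Aldo is a knight, "Ivan is a knight" needs to be True, which holds.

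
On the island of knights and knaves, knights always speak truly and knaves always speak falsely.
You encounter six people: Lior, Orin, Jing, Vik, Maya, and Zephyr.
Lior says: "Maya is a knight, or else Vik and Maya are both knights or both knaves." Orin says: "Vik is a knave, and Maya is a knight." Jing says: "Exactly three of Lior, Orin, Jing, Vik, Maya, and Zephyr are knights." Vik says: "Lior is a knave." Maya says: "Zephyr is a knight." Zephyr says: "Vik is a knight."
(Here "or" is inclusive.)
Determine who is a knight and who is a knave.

As a knight, Lior's statement "Maya is a knight, or else Vik and Maya are both knights or both knaves" should be True; it is.
As a knave, Orin's statement "Vik is a knave, and Maya is a knight" should be false; it is.
Jing is a knave, so "exactly three of Lior, Orin, Jing, Vik, Maya, and Zephyr are knights" must be false — and it is.
As a knave, Vik's statement "Lior is a knave" should be false; it is.
Maya is a knave; "Zephyr is a knight" is false, as required.
Zephyr (knave): "Vik is a knight" — false. ✓

Knights: Lior. Knaves: Orin, Jing, Vik, Maya, and Zephyr.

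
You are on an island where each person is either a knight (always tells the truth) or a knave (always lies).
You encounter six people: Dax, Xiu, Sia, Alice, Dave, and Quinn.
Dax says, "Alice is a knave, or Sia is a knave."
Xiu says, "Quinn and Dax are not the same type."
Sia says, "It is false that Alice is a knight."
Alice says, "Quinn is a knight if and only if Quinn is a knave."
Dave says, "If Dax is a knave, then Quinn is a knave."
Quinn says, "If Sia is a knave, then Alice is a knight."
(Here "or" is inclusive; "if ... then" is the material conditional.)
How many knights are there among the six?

4

The unique consistent assignment is Dax=knight, Xiu=knave, Sia=knight, Alice=knave, Dave=knight, Quinn=knight.
That has 4 knights.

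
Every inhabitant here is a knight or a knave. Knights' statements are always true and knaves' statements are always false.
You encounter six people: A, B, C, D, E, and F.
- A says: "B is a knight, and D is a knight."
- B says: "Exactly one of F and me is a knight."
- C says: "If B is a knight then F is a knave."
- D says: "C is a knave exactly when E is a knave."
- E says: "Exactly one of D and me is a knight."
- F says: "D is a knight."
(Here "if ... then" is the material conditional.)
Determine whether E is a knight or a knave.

Consistent assignments: {A=knave, B=knight, C=knight, D=knave, E=knave, F=knave}; {A=knave, B=knave, C=knight, D=knave, E=knave, F=knave}
In every consistent assignment, E is a knave.

E is a knave.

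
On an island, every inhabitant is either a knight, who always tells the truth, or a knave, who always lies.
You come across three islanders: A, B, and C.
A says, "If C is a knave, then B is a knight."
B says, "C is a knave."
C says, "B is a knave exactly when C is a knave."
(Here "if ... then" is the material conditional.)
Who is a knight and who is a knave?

A is a knight, B is a knight, and C is a knave.

As a knight, A's statement "if C is a knave, then B is a knight" should be true; it is.
Since B is a knight, "C is a knave" needs to be true, which holds.
C is a knave, and the claim "B is a knave exactly when C is a knave" is indeed false.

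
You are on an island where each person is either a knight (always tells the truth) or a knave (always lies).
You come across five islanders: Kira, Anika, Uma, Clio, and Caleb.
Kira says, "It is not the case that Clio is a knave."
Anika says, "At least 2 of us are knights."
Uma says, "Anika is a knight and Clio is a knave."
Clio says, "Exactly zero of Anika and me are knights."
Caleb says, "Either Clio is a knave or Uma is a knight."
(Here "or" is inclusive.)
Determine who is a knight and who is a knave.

As a knave, Kira's statement "it is not the case that Clio is a knave" should be false; it is.
Since Anika is a knight, "at least 2 of us are knights" needs to be true, which holds.
Uma is a knight; "Anika is a knight and Clio is a knave" is true, as required.
Clio is a knave; "exactly zero of Anika and me are knights" is false, as required.
As a knight, Caleb's statement "either Clio is a knave or Uma is a knight" should be true; it is.

Kira is a knave, Anika is a knight, Uma is a knight, Clio is a knave, and Caleb is a knight.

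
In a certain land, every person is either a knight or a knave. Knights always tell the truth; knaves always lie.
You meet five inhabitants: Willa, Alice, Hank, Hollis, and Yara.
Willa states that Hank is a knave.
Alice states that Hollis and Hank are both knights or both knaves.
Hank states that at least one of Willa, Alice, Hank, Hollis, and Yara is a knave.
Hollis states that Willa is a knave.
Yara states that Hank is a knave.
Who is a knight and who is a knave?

Willa is a knave, Alice is a knight, Hank is a knight, Hollis is a knight, and Yara is a knave.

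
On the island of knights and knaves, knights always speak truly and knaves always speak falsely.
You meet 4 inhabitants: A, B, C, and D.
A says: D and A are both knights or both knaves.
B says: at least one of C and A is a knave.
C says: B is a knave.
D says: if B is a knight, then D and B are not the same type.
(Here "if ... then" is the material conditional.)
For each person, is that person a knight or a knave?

Knights: A, C, and D. Knaves: B.

Since A is a knight, "D and A are both knights or both knaves" needs to be True, which holds.
B is a knave, and the claim "at least one of C and A is a knave" is indeed False.
Since C is a knight, "B is a knave" needs to be True, which holds.
D is a knight, so "if B is a knight, then D and B are not the same type" must be True — and it is.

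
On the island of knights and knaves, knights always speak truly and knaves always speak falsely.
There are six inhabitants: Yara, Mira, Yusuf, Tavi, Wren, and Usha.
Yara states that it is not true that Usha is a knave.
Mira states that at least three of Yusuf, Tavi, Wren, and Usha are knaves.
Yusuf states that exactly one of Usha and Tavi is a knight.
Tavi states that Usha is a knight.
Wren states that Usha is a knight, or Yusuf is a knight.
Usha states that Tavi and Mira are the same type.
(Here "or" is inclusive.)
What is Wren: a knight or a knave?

Consistent assignments: {Yara=knave, Mira=knight, Yusuf=knave, Tavi=knave, Wren=knave, Usha=knave}
In every consistent assignment, Wren is a knave.

Wren is a knave.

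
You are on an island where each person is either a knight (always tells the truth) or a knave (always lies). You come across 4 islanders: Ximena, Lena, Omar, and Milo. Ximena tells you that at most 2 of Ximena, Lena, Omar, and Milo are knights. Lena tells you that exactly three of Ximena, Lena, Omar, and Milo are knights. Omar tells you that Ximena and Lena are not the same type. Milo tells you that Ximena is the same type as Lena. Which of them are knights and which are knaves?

Ximena is a knight, Lena is a knave, Omar is a knight, and Milo is a knave.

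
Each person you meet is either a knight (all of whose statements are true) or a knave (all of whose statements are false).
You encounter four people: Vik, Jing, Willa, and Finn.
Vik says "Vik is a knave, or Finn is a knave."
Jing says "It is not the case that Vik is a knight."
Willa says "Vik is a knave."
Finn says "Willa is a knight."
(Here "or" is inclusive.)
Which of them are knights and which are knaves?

Vik is a knight, Jing is a knave, Willa is a knave, and Finn is a knave.

Vik is a knight, and the claim "Vik is a knave, or Finn is a knave" is indeed true.
Jing is a knave; "it is not the case that Vik is a knight" is false, as required.
Since Willa is a knave, "Vik is a knave" needs to be false, which holds.
Finn is a knave, so "Willa is a knight" must be false — and it is.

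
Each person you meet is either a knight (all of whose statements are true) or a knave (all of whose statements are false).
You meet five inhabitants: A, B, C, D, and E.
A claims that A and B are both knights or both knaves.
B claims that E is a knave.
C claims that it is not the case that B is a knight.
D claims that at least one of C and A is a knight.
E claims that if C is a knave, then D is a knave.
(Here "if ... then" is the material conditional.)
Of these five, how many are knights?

3

The unique consistent assignment is A=knight, B=knight, C=knave, D=knight, E=knave.
That has 3 knights.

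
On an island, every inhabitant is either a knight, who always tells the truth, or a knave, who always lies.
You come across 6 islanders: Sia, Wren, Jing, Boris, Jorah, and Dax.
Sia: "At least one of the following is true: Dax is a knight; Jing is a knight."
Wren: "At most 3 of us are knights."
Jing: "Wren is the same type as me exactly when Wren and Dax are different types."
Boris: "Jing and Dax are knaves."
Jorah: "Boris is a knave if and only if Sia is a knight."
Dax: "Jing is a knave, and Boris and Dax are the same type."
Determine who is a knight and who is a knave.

Knights: Wren, Boris, and Jorah. Knaves: Sia, Jing, and Dax.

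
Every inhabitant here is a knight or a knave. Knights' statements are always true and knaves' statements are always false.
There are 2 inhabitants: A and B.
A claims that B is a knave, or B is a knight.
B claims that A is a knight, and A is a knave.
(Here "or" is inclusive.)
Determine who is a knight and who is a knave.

A is a knight, and the claim "B is a knave, or B is a knight" is indeed True.
B is a knave; "A is a knight, and A is a knave" is false, as required.

A is a knight and B is a knave.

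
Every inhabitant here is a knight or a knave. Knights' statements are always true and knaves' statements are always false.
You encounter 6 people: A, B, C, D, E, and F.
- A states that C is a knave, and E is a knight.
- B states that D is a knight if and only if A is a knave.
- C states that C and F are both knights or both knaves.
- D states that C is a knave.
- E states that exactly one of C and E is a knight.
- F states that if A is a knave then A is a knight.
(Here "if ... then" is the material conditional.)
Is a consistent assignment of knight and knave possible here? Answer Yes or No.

One consistent assignment: A=knight, B=knave, C=knave, D=knight, E=knight, F=knight.

Yes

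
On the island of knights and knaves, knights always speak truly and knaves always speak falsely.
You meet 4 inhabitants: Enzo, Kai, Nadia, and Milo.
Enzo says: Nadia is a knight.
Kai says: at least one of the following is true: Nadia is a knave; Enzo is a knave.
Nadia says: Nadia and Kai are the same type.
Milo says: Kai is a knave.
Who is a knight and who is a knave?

As a knave, Enzo's statement "Nadia is a knight" should be false; it is.
Kai is a knight; "at least one of the following is true: Nadia is a knave; Enzo is a knave" is true, as required.
Nadia (knave): "Nadia and Kai are the same type" — false. ✓
Since Milo is a knave, "Kai is a knave" needs to be false, which holds.

Enzo is a knave, Kai is a knight, Nadia is a knave, and Milo is a knave.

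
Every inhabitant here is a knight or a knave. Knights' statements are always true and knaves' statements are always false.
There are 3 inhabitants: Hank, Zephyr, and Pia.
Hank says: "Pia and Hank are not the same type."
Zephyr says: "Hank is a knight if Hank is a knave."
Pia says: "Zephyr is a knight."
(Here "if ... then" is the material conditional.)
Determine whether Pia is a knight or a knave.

Consistent assignments: {Hank=knave, Zephyr=knave, Pia=knave}
In every consistent assignment, Pia is a knave.

Pia is a knave.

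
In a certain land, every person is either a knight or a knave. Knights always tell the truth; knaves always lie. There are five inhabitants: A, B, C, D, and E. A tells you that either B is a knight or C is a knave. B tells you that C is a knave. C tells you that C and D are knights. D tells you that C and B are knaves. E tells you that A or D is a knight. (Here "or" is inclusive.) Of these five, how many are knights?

3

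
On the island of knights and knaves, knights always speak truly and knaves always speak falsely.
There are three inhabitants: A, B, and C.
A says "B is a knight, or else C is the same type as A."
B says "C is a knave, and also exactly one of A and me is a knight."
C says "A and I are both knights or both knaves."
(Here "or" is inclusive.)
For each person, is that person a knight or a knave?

A is a knight, B is a knave, and C is a knight.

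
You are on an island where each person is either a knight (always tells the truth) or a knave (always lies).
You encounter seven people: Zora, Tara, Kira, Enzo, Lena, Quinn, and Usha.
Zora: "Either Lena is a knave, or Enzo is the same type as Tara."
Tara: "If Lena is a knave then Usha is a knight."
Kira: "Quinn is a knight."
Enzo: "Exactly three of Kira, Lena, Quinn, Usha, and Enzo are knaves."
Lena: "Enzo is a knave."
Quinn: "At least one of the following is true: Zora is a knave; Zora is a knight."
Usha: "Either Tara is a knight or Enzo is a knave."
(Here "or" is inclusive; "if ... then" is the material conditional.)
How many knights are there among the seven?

The unique consistent assignment is Zora=knave, Tara=knight, Kira=knight, Enzo=knave, Lena=knight, Quinn=knight, Usha=knight.
That has 5 knights.

5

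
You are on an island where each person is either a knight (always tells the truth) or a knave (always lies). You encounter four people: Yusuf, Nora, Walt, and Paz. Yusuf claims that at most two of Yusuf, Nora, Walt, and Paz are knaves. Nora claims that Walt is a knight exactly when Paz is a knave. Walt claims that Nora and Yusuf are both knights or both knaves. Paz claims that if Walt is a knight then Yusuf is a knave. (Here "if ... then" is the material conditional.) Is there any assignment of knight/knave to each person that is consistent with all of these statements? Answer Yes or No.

Yes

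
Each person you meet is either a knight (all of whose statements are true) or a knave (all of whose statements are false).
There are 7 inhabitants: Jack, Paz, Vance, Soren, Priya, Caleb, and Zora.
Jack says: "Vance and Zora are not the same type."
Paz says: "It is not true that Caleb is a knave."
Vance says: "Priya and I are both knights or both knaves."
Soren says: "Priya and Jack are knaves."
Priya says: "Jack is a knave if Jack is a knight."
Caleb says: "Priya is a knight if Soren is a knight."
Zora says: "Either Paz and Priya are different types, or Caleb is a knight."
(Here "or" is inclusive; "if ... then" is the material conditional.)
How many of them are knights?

The unique consistent assignment is Jack=knave, Paz=knight, Vance=knight, Soren=knave, Priya=knight, Caleb=knight, Zora=knight.
That has 5 knights.

5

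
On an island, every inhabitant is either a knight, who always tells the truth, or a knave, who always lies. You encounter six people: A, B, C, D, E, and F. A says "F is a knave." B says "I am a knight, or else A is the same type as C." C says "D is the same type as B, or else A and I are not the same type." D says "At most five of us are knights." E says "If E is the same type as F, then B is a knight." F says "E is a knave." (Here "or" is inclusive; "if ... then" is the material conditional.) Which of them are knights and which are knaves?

A is a knight, B is a knight, C is a knight, D is a knight, E is a knight, and F is a knave.

Since A is a knight, "F is a knave" needs to be True, which holds.
B is a knight, and the claim "I am a knight, or else A is the same type as C" is indeed True.
C is a knight; "D is the same type as B, or else A and I are not the same type" is True, as required.
As a knight, D's statement "at most five of us are knights" should be True; it is.
E is a knight, and the claim "if E is the same type as F, then B is a knight" is indeed True.
F is a knave, so "E is a knave" must be False — and it is.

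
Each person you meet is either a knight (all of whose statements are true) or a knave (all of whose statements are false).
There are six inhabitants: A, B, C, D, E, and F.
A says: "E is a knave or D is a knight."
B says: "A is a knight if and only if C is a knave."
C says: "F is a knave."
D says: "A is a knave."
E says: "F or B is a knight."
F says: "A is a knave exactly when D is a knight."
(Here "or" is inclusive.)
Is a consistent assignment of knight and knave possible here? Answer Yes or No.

No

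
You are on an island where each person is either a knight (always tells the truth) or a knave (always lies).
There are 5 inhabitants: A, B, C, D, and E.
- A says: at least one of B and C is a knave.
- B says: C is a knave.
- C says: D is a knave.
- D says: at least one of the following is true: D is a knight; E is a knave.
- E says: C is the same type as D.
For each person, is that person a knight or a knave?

A is a knight, so "at least one of B and C is a knave" must be true — and it is.
As a knight, B's statement "C is a knave" should be true; it is.
C is a knave, so "D is a knave" must be false — and it is.
D (knight): "at least one of the following is true: D is a knight; E is a knave" — true. ✓
E is a knave, so "C is the same type as D" must be false — and it is.

Knights: A, B, and D. Knaves: C and E.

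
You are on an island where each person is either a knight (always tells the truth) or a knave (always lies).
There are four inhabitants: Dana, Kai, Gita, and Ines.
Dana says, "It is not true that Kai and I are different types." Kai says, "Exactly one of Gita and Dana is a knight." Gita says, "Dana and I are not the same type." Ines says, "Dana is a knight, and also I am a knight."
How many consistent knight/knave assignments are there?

Consistent assignments:
  Dana=knave, Kai=knight, Gita=knight, Ines=knave

1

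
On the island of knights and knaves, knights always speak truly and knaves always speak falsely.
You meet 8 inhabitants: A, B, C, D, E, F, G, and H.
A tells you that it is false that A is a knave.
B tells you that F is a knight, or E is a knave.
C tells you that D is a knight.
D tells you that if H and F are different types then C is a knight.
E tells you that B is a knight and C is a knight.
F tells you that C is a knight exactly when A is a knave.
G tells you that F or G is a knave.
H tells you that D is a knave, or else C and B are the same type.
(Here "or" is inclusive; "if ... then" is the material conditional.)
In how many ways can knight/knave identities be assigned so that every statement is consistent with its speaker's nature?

Consistent assignments:
  A=knave, B=knight, C=knave, D=knave, E=knave, F=knave, G=knight, H=knight

1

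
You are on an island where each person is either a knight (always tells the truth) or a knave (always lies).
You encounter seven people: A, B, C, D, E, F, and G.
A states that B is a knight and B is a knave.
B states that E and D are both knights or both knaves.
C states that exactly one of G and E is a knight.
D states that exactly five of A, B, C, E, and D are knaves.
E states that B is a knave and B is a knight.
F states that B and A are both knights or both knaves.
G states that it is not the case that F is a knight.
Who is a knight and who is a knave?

Knights: B, C, and G. Knaves: A, D, E, and F.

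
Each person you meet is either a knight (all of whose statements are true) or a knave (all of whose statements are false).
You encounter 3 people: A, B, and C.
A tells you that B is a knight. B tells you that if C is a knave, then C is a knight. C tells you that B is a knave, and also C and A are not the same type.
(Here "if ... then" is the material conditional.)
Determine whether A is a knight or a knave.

A is a knave.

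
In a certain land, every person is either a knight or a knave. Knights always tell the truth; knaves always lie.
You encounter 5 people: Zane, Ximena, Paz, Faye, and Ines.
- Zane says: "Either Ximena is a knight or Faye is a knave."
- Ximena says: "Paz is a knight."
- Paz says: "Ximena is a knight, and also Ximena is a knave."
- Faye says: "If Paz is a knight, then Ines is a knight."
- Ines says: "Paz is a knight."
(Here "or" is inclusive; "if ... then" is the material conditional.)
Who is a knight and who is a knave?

Suppose Zane is a knight. Then Zane's statement "either Ximena is a knight or Faye is a knave" would have to be true. Checking the 16 ways to assign the others, none is consistent with every speaker.
(For instance, with Ximena=knave, Paz=knave, Faye=knight, Ines=knave, Zane's claim "either Ximena is a knight or Faye is a knave" comes out false where it would need to be true.)
So Zane must be a knave, making "either Ximena is a knight or Faye is a knave" false. Taking Zane=knave, Ximena=knave, Paz=knave, Faye=knight, Ines=knave, each remaining statement checks out:
  Ximena (knave): "Paz is a knight" — false. ✓
  Paz (knave): "Ximena is a knight, and also Ximena is a knave" — false. ✓
  Faye (knight): "if Paz is a knight, then Ines is a knight" — true. ✓
  Ines (knave): "Paz is a knight" — false. ✓
This is the unique consistent assignment.

Zane is a knave, Ximena is a knave, Paz is a knave, Faye is a knight, and Ines is a knave.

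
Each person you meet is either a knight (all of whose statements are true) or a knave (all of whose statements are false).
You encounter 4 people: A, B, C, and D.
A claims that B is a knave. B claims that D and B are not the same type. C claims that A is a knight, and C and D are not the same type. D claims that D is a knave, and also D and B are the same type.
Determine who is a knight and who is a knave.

Knights: B. Knaves: A, C, and D.

Suppose A is a knight. Then A's statement "B is a knave" would have to be true. Checking the 8 ways to assign the others, none is consistent with every speaker.
(For instance, with B=knight, C=knave, D=knave, A's claim "B is a knave" comes out false where it would need to be true.)
So A must be a knave, making "B is a knave" false. Taking A=knave, B=knight, C=knave, D=knave, each remaining statement checks out:
  B (knight): "D and B are not the same type" — true. ✓
  C (knave): "A is a knight, and C and D are not the same type" — false. ✓
  D (knave): "D is a knave, and also D and B are the same type" — false. ✓
This is the unique consistent assignment.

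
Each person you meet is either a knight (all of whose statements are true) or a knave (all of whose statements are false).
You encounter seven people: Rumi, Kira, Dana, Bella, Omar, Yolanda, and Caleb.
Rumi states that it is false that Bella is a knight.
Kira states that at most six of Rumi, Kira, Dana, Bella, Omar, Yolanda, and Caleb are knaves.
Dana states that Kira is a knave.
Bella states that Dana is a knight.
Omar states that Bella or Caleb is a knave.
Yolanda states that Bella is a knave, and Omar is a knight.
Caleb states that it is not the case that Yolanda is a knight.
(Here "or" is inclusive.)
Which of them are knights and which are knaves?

Knights: Rumi, Kira, Omar, and Yolanda. Knaves: Dana, Bella, and Caleb.

Rumi is a knight, so "it is false that Bella is a knight" must be True — and it is.
Kira (knight): "at most six of Rumi, Kira, Dana, Bella, Omar, Yolanda, and Caleb are knaves" — True. ✓
Since Dana is a knave, "Kira is a knave" needs to be false, which holds.
Bella (knave): "Dana is a knight" — false. ✓
Omar is a knight, so "Bella or Caleb is a knave" must be True — and it is.
Yolanda (knight): "Bella is a knave, and Omar is a knight" — True. ✓
Since Caleb is a knave, "it is not the case that Yolanda is a knight" needs to be false, which holds.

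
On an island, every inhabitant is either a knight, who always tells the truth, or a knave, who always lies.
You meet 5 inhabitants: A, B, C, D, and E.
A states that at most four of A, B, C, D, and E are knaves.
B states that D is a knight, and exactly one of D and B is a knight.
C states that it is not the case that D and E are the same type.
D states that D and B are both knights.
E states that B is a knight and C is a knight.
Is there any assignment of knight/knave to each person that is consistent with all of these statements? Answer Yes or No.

Yes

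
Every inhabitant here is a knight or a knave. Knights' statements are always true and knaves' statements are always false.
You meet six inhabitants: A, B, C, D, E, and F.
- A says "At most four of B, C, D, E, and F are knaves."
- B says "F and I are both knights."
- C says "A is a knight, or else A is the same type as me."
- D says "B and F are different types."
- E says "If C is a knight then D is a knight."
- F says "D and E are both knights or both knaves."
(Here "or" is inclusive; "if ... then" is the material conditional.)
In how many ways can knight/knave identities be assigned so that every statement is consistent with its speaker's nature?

2

Consistent assignments:
  A=knight, B=knight, C=knight, D=knave, E=knave, F=knight
  A=knight, B=knave, C=knight, D=knight, E=knight, F=knight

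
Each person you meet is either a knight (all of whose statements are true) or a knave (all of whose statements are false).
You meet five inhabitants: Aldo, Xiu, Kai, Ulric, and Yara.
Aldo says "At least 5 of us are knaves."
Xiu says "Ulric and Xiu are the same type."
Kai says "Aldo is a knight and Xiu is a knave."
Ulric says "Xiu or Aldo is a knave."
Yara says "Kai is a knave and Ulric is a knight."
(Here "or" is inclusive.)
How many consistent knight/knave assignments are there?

2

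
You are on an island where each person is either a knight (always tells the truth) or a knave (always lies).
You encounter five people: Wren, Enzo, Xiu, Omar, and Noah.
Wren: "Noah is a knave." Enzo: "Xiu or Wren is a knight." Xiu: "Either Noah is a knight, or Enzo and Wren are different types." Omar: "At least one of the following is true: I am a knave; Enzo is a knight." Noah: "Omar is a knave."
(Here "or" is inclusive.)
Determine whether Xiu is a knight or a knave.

Consistent assignments: {Wren=knight, Enzo=knight, Xiu=knave, Omar=knight, Noah=knave}
In every consistent assignment, Xiu is a knave.

Xiu is a knave.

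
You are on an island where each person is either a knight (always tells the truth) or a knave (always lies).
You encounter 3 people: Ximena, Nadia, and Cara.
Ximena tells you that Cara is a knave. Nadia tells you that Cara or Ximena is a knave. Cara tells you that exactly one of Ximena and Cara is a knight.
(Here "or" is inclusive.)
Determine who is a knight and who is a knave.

Suppose Ximena is a knight. Then Ximena's statement "Cara is a knave" would have to be true. Checking the 4 ways to assign the others, none is consistent with every speaker.
(For instance, with Nadia=knight, Cara=knight, Ximena's claim "Cara is a knave" comes out false where it would need to be true.)
So Ximena must be a knave, making "Cara is a knave" false. Taking Ximena=knave, Nadia=knight, Cara=knight, each remaining statement checks out:
  Nadia (knight): "Cara or Ximena is a knave" — true. ✓
  Cara (knight): "exactly one of Ximena and Cara is a knight" — true. ✓
This is the unique consistent assignment.

Ximena is a knave, Nadia is a knight, and Cara is a knight.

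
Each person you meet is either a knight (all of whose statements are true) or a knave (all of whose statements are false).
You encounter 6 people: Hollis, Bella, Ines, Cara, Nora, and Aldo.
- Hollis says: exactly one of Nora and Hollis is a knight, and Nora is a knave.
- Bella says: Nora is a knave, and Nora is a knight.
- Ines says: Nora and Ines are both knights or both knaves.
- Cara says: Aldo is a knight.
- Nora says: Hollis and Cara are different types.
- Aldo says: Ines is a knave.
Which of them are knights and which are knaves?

Knights: Cara, Nora, and Aldo. Knaves: Hollis, Bella, and Ines.

Since Hollis is a knave, "exactly one of Nora and Hollis is a knight, and Nora is a knave" needs to be false, which holds.
Bella (knave): "Nora is a knave, and Nora is a knight" — false. ✓
As a knave, Ines's statement "Nora and Ines are both knights or both knaves" should be false; it is.
Cara is a knight, and the claim "Aldo is a knight" is indeed true.
As a knight, Nora's statement "Hollis and Cara are different types" should be true; it is.
Aldo (knight): "Ines is a knave" — true. ✓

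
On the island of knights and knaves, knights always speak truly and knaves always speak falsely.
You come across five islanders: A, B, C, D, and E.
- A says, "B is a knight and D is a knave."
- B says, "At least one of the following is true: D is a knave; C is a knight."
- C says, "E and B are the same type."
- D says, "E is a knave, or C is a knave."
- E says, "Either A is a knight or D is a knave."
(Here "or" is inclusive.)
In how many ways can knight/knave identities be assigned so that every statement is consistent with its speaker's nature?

1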